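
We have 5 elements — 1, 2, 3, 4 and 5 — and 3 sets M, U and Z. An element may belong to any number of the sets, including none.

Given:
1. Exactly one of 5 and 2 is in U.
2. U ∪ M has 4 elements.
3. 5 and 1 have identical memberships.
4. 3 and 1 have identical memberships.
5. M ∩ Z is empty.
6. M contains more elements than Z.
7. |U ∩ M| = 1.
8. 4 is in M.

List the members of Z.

Z = {}

From (8): 4 ∈ M.
(5) (disjoint): 4 ∉ Z.
Suppose 1 ∈ Z: no assignment then satisfies all the clues, so 1 ∉ Z.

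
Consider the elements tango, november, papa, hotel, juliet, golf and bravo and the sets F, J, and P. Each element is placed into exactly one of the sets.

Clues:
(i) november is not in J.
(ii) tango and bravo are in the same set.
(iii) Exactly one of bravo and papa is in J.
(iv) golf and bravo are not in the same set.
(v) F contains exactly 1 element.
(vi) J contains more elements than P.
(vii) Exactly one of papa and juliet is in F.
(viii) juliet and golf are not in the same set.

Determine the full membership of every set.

F = {papa}; J = {bravo, hotel, juliet, tango}; P = {golf, november}

From (i): november ∉ J.
Suppose tango ∈ F: no assignment then satisfies all the clues, so tango ∉ F.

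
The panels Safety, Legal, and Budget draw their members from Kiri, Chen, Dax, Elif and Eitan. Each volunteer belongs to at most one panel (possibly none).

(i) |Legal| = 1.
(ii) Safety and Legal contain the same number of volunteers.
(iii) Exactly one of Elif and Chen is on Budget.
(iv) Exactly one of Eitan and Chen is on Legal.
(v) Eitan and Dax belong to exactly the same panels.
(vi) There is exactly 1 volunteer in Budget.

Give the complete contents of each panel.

Safety = {Kiri}; Legal = {Chen}; Budget = {Elif}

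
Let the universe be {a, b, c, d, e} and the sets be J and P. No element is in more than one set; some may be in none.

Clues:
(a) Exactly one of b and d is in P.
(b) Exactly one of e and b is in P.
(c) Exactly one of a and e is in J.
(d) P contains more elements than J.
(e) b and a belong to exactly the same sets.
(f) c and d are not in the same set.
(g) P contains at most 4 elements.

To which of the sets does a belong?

a: P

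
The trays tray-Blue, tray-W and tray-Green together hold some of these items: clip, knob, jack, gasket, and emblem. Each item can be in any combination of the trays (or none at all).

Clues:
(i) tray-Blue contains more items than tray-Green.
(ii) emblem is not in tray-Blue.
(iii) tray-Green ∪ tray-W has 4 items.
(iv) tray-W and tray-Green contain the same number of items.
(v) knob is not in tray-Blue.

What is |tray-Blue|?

From (ii): emblem ∉ tray-Blue.
From (v): knob ∉ tray-Blue.
Suppose clip ∉ tray-Blue: no assignment then satisfies all the clues, so clip ∈ tray-Blue.

3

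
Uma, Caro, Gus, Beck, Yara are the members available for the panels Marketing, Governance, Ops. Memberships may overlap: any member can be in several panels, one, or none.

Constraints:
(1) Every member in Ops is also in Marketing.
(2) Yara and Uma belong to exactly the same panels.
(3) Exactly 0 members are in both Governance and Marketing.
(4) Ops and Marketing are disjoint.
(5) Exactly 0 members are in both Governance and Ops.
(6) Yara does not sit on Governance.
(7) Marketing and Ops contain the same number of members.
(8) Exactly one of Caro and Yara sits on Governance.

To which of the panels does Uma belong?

Uma: none

From (6): Yara ∉ Governance.
(2): Uma matches Yara: Uma ∉ Governance.
(8) (exactly one): Caro ∈ Governance.
Suppose Uma ∈ Marketing: no assignment then satisfies all the clues, so Uma ∉ Marketing.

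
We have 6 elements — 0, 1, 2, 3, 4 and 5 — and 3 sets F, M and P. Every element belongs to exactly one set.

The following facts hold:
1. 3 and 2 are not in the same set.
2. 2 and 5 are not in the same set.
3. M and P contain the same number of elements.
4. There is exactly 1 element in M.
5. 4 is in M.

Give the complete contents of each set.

F = {0, 1, 3, 5}; M = {4}; P = {2}

From (5): 4 ∈ M.
(4): M already has 1, so the rest are out.
Suppose 0 ∉ F: no assignment then satisfies all the clues, so 0 ∈ F.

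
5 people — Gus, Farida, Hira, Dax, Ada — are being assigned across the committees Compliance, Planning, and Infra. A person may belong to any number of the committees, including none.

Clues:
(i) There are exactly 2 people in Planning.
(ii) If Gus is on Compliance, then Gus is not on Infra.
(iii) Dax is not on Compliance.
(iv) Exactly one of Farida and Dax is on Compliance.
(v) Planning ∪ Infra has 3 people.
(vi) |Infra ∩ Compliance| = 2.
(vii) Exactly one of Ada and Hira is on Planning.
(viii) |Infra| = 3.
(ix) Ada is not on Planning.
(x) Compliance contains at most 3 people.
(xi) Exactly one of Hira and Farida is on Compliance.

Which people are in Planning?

Planning = {Farida, Hira}

From (iii): Dax ∉ Compliance.
From (ix): Ada ∉ Planning.
(iv) (exactly one): Farida ∈ Compliance.
(vii) (exactly one): Hira ∈ Planning.
(xi) (exactly one): Hira ∉ Compliance.
Suppose Gus ∈ Planning: no assignment then satisfies all the clues, so Gus ∉ Planning.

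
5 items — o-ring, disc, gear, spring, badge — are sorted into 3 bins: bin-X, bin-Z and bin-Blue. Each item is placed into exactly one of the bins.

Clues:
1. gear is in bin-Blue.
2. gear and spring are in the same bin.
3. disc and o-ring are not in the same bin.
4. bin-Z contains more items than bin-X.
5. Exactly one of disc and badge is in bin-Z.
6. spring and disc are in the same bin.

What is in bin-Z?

bin-Z = {badge, o-ring}

From (1): gear ∈ bin-Blue.
(2): spring matches gear: spring ∉ bin-X.
(2): spring matches gear: spring ∉ bin-Z.
(2): spring matches gear: spring ∈ bin-Blue.
(6): disc matches spring: disc ∉ bin-X.
(6): disc matches spring: disc ∉ bin-Z.
(6): disc matches spring: disc ∈ bin-Blue.
(3): o-ring ∉ bin-Blue.
(5) (exactly one): badge ∈ bin-Z.
Suppose o-ring ∉ bin-Z: no assignment then satisfies all the clues, so o-ring ∈ bin-Z.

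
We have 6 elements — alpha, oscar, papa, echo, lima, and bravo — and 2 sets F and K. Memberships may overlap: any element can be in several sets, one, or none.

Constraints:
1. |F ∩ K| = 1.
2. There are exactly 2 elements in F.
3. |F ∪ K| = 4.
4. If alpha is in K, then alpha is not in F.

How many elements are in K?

3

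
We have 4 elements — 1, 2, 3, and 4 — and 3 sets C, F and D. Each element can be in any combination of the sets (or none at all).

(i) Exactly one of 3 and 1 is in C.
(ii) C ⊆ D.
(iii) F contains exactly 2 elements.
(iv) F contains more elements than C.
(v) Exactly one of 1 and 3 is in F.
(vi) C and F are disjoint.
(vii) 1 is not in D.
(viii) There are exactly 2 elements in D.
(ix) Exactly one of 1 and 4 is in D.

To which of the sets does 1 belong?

1: F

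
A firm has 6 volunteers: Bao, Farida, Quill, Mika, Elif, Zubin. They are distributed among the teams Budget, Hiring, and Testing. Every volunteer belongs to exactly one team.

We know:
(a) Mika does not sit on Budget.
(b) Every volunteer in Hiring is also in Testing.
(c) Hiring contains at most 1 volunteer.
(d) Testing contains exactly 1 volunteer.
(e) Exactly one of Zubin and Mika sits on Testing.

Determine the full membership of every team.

From (a): Mika ∉ Budget.
Suppose Bao ∉ Budget: no assignment then satisfies all the clues, so Bao ∈ Budget.

Budget = {Bao, Elif, Farida, Quill, Zubin}; Hiring = {}; Testing = {Mika}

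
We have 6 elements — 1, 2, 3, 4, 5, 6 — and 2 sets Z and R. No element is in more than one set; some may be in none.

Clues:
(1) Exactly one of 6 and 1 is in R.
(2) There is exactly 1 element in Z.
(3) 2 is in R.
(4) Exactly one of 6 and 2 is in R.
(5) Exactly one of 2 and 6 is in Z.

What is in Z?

Z = {6}

From (3): 2 ∈ R.
(4) (exactly one): 6 ∉ R.
(5) (exactly one): 6 ∈ Z.
(1) (exactly one): 1 ∈ R.
(2): Z already has 1, so the rest are out.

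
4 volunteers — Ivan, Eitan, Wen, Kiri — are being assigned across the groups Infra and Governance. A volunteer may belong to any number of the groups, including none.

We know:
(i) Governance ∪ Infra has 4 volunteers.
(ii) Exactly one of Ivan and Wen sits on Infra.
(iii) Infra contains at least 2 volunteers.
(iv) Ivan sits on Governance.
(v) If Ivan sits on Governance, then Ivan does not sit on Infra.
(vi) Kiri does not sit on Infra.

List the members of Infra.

Infra = {Eitan, Wen}

From (iv): Ivan ∈ Governance.
From (vi): Kiri ∉ Infra.
(v): Ivan ∉ Infra.
(ii) (exactly one): Wen ∈ Infra.
(iii): only 2 candidates remain for Infra, so all are in.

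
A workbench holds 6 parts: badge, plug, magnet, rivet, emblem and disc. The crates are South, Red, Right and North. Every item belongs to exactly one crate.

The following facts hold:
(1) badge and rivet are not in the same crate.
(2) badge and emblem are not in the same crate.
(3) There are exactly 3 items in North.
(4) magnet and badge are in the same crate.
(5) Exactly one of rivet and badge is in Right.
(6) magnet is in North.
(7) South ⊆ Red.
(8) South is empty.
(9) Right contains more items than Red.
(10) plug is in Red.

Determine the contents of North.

From (6): magnet ∈ North.
From (10): plug ∈ Red.
(4): badge matches magnet: badge ∉ South.
(4): badge matches magnet: badge ∉ Red.
(4): badge matches magnet: badge ∉ Right.
(4): badge matches magnet: badge ∈ North.
(5) (exactly one): rivet ∈ Right.
(8): South already has 0, so the rest are out.
(2): emblem ∉ North.
(3): only 3 candidates remain for North, so all are in.

North = {badge, disc, magnet}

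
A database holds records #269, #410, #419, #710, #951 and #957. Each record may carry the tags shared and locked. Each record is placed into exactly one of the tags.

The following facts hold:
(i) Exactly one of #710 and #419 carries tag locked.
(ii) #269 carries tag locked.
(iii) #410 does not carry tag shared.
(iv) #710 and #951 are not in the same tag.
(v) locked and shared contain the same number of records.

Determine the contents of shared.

shared = {#419, #951, #957}

From (ii): #269 ∈ locked.
From (iii): #410 ∉ shared.
Only one tag left: #410 ∈ locked.
Suppose #419 ∉ shared: no assignment then satisfies all the clues, so #419 ∈ shared.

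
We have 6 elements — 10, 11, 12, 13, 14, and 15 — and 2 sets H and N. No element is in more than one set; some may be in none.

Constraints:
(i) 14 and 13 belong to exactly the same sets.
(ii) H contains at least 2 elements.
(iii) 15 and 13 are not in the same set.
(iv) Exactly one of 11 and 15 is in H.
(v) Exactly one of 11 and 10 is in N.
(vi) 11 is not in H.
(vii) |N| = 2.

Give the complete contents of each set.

H = {10, 15}; N = {11, 12}

From (vi): 11 ∉ H.
(iv) (exactly one): 15 ∈ H.
(iii): 13 ∉ H.
(i): 14 matches 13: 14 ∉ H.
Suppose 10 ∉ H: no assignment then satisfies all the clues, so 10 ∈ H.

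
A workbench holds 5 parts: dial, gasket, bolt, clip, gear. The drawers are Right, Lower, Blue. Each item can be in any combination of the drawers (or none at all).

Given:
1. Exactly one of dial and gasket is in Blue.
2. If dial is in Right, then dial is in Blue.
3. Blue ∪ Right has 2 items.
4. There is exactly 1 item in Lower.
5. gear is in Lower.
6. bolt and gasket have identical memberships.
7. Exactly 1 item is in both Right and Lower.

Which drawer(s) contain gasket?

gasket: none

From (5): gear ∈ Lower.
(4): Lower already has 1, so the rest are out.
Suppose gasket ∈ Right: no assignment then satisfies all the clues, so gasket ∉ Right.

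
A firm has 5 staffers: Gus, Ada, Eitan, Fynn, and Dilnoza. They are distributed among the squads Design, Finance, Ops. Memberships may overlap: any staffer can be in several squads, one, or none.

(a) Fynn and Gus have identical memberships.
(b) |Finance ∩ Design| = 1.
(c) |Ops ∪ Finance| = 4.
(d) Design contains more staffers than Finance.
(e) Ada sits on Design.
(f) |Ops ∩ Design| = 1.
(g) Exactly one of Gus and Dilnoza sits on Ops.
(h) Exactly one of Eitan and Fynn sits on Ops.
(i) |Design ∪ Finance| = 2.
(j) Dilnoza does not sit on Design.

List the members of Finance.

Finance = {Eitan}

From (e): Ada ∈ Design.
From (j): Dilnoza ∉ Design.
Suppose Gus ∈ Finance: no assignment then satisfies all the clues, so Gus ∉ Finance.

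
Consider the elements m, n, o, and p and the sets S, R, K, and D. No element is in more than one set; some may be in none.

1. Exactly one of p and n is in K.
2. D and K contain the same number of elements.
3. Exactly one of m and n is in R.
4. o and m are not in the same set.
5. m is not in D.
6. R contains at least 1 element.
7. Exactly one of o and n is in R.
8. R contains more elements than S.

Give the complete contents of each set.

S = {}; R = {n}; K = {p}; D = {o}

From (5): m ∉ D.
Suppose m ∈ S: no assignment then satisfies all the clues, so m ∉ S.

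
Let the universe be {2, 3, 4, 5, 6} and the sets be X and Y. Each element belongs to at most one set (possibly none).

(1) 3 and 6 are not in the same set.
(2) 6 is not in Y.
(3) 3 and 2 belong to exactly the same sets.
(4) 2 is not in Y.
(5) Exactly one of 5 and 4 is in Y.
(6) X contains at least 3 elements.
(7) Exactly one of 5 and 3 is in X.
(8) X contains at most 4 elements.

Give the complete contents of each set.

X = {2, 3, 4}; Y = {5}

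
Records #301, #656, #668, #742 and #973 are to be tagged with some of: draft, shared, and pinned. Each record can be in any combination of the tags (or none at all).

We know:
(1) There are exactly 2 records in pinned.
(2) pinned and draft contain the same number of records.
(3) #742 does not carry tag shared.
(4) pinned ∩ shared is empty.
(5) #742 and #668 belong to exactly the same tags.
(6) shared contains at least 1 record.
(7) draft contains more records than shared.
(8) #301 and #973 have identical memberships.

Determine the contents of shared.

shared = {#656}

From (3): #742 ∉ shared.
(5): #668 matches #742: #668 ∉ shared.
Suppose #301 ∈ shared: no assignment then satisfies all the clues, so #301 ∉ shared.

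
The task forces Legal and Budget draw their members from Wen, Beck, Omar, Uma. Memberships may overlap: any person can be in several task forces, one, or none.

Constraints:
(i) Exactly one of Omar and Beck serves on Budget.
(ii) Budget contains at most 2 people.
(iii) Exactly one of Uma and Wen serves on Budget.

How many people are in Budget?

2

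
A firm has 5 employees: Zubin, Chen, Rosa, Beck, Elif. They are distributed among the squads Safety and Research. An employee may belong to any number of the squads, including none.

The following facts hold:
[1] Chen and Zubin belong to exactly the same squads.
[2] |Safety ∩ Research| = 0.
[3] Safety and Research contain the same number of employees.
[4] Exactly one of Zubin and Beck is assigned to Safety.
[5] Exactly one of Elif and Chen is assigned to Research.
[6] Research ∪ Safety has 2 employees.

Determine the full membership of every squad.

Safety = {Beck}; Research = {Elif}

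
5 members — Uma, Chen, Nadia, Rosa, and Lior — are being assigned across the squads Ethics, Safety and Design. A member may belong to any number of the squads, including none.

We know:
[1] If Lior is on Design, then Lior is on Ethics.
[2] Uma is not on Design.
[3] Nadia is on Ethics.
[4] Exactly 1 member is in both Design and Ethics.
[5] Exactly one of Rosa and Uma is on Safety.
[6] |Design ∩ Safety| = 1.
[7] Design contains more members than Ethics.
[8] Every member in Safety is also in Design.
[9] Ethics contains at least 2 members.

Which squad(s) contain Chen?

Chen: Design

From (2): Uma ∉ Design.
From (3): Nadia ∈ Ethics.
(8) contrapositive: Uma ∉ Safety.
(5) (exactly one): Rosa ∈ Safety.
(8) with Rosa ∈ Safety: Rosa ∈ Design.
Suppose Chen ∈ Ethics: no assignment then satisfies all the clues, so Chen ∉ Ethics.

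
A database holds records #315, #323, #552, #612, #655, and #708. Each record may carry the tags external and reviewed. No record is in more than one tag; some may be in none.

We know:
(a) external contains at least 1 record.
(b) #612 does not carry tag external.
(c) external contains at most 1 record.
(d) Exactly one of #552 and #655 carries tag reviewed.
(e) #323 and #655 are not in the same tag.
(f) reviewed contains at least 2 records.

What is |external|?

1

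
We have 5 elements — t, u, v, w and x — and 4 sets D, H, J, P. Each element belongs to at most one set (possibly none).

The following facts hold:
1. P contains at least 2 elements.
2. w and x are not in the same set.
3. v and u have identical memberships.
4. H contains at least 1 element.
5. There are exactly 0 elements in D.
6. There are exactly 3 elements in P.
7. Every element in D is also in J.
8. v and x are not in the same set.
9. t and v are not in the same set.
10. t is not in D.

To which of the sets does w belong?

w: P

From (10): t ∉ D.
(5): D already has 0, so the rest are out.
Suppose w ∈ H: no assignment then satisfies all the clues, so w ∉ H.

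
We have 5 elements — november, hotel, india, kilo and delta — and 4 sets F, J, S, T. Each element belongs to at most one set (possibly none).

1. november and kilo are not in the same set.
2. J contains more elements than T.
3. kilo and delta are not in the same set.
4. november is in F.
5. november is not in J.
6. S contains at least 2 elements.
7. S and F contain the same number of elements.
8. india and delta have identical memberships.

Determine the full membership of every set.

F = {hotel, november}; J = {kilo}; S = {delta, india}; T = {}

From (4): november ∈ F.
(1): kilo ∉ F.
Suppose hotel ∉ F: no assignment then satisfies all the clues, so hotel ∈ F.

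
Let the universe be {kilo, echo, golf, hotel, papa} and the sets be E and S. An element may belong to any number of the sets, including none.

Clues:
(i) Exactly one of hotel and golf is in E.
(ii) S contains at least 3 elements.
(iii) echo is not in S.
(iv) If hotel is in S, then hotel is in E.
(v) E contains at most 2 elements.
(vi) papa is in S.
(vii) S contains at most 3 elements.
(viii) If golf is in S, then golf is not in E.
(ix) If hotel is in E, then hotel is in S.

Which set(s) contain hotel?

hotel: E, S

From (iii): echo ∉ S.
From (vi): papa ∈ S.
Suppose hotel ∉ E: no assignment then satisfies all the clues, so hotel ∈ E.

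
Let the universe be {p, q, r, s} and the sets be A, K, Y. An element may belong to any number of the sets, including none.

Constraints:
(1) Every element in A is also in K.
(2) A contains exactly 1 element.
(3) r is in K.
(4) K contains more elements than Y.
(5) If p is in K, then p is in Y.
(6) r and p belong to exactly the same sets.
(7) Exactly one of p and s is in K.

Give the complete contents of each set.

A = {q}; K = {p, q, r}; Y = {p, r}

From (3): r ∈ K.
(6): p matches r: p ∈ K.
(7) (exactly one): s ∉ K.
(1) contrapositive: s ∉ A.
(5): p ∈ Y.
(6): r matches p: r ∈ Y.
Suppose p ∈ A: no assignment then satisfies all the clues, so p ∉ A.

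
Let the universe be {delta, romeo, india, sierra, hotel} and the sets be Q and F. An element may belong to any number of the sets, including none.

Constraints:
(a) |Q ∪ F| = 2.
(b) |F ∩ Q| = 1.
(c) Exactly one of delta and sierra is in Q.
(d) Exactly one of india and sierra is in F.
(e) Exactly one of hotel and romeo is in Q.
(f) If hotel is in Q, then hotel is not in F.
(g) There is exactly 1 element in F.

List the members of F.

F = {sierra}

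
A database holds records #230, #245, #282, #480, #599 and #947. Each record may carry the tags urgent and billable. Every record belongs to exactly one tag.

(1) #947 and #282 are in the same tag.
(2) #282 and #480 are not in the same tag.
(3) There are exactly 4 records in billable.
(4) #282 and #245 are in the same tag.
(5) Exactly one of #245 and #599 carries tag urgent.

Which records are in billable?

billable = {#230, #245, #282, #947}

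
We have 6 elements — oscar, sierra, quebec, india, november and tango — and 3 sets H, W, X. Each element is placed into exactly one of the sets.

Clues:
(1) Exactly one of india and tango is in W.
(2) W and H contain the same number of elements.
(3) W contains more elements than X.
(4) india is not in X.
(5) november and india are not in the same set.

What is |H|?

3

From (4): india ∉ X.
Suppose oscar ∈ X: no assignment then satisfies all the clues, so oscar ∉ X.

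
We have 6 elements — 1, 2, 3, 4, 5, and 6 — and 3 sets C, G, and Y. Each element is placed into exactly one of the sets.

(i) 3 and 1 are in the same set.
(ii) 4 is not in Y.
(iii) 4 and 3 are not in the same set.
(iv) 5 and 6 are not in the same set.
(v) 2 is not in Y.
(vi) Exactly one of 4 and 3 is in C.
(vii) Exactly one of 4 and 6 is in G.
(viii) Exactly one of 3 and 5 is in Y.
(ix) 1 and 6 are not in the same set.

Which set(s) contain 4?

4: C

From (ii): 4 ∉ Y.
From (v): 2 ∉ Y.
Suppose 4 ∉ C: no assignment then satisfies all the clues, so 4 ∈ C.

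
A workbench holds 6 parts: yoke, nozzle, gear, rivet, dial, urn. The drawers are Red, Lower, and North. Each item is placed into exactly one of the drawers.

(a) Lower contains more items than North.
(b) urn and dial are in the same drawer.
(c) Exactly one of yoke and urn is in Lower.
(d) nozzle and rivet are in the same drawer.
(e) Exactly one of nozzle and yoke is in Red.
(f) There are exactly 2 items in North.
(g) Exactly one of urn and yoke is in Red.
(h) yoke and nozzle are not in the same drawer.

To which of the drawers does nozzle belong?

nozzle: North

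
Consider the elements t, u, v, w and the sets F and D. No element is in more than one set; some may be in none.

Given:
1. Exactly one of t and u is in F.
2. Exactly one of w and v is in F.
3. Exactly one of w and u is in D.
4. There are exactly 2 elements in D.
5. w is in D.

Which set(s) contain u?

u: F

From (5): w ∈ D.
(2) (exactly one): v ∈ F.
(3) (exactly one): u ∉ D.
(4): only 2 candidates remain for D, so all are in.
(1) (exactly one): u ∈ F.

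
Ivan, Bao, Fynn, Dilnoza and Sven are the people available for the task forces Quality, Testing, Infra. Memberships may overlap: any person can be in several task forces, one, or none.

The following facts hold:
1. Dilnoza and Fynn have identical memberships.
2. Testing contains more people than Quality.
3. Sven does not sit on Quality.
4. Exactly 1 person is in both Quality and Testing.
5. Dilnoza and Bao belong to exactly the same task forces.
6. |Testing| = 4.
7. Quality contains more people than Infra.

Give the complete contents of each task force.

From (3): Sven ∉ Quality.
Suppose Ivan ∉ Quality: no assignment then satisfies all the clues, so Ivan ∈ Quality.

Quality = {Ivan}; Testing = {Bao, Dilnoza, Fynn, Ivan}; Infra = {}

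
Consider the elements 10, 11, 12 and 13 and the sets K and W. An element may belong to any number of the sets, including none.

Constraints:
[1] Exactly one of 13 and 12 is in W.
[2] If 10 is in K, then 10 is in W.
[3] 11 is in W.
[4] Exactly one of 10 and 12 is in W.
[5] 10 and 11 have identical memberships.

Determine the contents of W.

W = {10, 11, 13}

From (3): 11 ∈ W.
(5): 10 matches 11: 10 ∈ W.
(4) (exactly one): 12 ∉ W.
(1) (exactly one): 13 ∈ W.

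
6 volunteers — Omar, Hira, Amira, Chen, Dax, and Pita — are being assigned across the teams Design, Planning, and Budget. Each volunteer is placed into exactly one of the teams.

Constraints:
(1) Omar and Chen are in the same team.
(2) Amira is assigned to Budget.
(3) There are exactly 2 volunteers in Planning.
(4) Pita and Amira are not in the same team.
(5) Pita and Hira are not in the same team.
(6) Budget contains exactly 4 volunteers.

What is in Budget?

From (2): Amira ∈ Budget.
(4): Pita ∉ Budget.
Suppose Omar ∉ Budget: no assignment then satisfies all the clues, so Omar ∈ Budget.

Budget = {Amira, Chen, Hira, Omar}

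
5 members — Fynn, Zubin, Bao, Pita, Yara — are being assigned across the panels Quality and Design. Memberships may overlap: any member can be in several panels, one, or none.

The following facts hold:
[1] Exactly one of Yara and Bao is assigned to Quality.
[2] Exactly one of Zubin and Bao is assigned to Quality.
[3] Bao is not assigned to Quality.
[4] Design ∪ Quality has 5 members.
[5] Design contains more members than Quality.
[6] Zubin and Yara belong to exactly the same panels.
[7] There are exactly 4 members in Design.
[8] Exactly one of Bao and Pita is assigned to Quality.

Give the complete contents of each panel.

Quality = {Pita, Yara, Zubin}; Design = {Bao, Fynn, Yara, Zubin}

From (3): Bao ∉ Quality.
(1) (exactly one): Yara ∈ Quality.
(2) (exactly one): Zubin ∈ Quality.
(8) (exactly one): Pita ∈ Quality.
Suppose Fynn ∈ Quality: no assignment then satisfies all the clues, so Fynn ∉ Quality.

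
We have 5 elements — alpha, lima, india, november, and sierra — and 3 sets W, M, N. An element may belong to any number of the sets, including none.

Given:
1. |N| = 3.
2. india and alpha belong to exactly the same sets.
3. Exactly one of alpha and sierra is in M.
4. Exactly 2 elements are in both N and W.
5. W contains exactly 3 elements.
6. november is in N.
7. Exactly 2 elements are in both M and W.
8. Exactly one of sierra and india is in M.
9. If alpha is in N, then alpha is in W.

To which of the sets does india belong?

india: M, N, W

From (6): november ∈ N.
Suppose india ∉ W: no assignment then satisfies all the clues, so india ∈ W.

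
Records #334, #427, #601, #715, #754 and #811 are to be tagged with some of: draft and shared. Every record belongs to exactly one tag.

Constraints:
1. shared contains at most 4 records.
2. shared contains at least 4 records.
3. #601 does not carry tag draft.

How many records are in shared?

4

From (3): #601 ∉ draft.
Only one tag left: #601 ∈ shared.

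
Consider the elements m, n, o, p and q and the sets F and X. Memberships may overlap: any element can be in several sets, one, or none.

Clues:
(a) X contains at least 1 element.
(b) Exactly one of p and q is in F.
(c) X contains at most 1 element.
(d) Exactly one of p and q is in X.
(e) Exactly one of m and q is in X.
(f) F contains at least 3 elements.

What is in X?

X = {q}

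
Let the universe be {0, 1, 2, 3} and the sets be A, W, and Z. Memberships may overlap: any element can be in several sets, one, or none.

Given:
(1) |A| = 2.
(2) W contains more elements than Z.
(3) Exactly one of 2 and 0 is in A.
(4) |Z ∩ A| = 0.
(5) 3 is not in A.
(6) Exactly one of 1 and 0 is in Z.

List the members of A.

A = {1, 2}

From (5): 3 ∉ A.
Suppose 0 ∈ A: no assignment then satisfies all the clues, so 0 ∉ A.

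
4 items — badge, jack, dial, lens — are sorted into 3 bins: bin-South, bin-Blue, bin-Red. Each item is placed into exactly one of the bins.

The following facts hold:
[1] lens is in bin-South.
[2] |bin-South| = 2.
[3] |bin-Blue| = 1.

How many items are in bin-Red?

1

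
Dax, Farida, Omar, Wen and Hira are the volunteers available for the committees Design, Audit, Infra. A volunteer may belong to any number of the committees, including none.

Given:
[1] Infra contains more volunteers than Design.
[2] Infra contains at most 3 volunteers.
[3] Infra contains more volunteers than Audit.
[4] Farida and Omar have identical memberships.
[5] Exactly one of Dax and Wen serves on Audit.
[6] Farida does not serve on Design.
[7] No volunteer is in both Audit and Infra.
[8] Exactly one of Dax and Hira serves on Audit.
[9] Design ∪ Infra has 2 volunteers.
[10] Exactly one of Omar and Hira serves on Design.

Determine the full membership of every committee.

Design = {Hira}; Audit = {Dax}; Infra = {Hira, Wen}

From (6): Farida ∉ Design.
(4): Omar matches Farida: Omar ∉ Design.
(10) (exactly one): Hira ∈ Design.
Suppose Dax ∈ Design: no assignment then satisfies all the clues, so Dax ∉ Design.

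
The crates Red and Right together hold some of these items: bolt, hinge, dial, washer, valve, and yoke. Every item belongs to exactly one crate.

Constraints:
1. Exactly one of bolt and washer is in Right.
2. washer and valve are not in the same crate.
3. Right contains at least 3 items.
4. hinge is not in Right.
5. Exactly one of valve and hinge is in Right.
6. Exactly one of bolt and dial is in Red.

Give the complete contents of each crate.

Red = {dial, hinge, washer}; Right = {bolt, valve, yoke}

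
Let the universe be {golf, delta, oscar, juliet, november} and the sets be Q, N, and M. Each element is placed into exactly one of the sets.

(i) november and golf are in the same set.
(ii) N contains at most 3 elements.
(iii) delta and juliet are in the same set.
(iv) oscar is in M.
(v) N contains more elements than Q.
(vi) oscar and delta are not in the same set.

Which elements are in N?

N = {delta, juliet}

From (iv): oscar ∈ M.
(vi): delta ∉ M.
(iii): juliet matches delta: juliet ∉ M.
Suppose golf ∈ N: no assignment then satisfies all the clues, so golf ∉ N.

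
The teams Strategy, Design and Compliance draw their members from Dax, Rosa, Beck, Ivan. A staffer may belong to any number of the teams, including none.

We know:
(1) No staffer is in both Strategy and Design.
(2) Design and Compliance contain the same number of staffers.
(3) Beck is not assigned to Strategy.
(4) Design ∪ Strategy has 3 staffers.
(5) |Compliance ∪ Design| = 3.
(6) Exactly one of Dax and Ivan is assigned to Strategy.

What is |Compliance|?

From (3): Beck ∉ Strategy.
Suppose Rosa ∈ Strategy: no assignment then satisfies all the clues, so Rosa ∉ Strategy.

2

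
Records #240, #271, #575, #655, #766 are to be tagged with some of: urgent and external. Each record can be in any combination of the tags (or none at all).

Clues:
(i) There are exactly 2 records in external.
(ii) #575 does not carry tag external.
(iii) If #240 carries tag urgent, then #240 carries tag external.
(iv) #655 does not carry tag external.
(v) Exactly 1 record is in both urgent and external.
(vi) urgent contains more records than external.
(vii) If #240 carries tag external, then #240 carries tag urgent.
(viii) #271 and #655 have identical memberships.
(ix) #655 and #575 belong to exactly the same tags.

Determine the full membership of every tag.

urgent = {#240, #271, #575, #655}; external = {#240, #766}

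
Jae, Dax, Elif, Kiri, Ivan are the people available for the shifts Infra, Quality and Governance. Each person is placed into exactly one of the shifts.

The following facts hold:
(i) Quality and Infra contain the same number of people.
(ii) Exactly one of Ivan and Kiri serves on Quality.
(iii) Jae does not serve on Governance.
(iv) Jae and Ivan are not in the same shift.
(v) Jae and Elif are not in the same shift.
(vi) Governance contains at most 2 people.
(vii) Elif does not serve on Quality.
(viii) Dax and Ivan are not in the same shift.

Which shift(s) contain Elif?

From (iii): Jae ∉ Governance.
From (vii): Elif ∉ Quality.
Suppose Elif ∉ Infra: no assignment then satisfies all the clues, so Elif ∈ Infra.

Elif: Infra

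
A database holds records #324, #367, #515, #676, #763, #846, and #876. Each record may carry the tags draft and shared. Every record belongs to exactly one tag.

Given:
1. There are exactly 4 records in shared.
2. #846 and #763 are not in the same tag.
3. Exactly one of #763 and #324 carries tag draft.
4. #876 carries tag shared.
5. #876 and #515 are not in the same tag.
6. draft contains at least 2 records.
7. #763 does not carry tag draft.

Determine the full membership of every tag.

draft = {#324, #515, #846}; shared = {#367, #676, #763, #876}

From (4): #876 ∈ shared.
From (7): #763 ∉ draft.
(3) (exactly one): #324 ∈ draft.
(5): #515 ∉ shared.
Only one tag left: #515 ∈ draft.
Only one tag left: #763 ∈ shared.
(2): #846 ∉ shared.
Only one tag left: #846 ∈ draft.
(1): only 4 candidates remain for shared, so all are in.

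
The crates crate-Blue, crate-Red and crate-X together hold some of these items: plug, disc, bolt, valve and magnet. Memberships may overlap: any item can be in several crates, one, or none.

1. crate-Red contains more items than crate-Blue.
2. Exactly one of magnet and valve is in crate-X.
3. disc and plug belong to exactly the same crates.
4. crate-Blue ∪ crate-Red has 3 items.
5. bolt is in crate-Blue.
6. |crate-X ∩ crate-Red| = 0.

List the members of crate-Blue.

crate-Blue = {bolt}

From (5): bolt ∈ crate-Blue.
Suppose plug ∈ crate-Blue: no assignment then satisfies all the clues, so plug ∉ crate-Blue.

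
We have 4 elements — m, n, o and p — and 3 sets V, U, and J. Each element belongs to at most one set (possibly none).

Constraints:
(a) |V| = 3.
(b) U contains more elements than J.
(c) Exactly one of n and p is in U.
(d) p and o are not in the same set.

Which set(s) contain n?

n: V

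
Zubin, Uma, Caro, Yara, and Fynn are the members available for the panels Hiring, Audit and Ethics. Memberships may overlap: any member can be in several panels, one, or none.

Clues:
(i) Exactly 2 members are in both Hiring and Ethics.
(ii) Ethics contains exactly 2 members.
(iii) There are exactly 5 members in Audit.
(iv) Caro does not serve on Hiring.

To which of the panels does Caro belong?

From (iv): Caro ∉ Hiring.
(iii): only 5 candidates remain for Audit, so all are in.
Suppose Caro ∈ Ethics: no assignment then satisfies all the clues, so Caro ∉ Ethics.

Caro: Audit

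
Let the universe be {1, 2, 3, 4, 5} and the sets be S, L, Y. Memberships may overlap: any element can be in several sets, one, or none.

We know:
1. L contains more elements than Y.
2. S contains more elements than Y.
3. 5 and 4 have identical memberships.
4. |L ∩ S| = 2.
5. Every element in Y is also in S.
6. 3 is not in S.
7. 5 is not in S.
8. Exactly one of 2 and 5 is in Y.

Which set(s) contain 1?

1: L, S

From (6): 3 ∉ S.
From (7): 5 ∉ S.
(3): 4 matches 5: 4 ∉ S.
(5) contrapositive: 3 ∉ Y.
(5) contrapositive: 4 ∉ Y.
(5) contrapositive: 5 ∉ Y.
(8) (exactly one): 2 ∈ Y.
(5) with 2 ∈ Y: 2 ∈ S.
Suppose 1 ∉ S: no assignment then satisfies all the clues, so 1 ∈ S.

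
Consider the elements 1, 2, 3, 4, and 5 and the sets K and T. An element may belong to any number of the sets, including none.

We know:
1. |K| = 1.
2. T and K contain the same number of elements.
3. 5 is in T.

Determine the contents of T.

From (3): 5 ∈ T.
Suppose 1 ∈ T: no assignment then satisfies all the clues, so 1 ∉ T.

T = {5}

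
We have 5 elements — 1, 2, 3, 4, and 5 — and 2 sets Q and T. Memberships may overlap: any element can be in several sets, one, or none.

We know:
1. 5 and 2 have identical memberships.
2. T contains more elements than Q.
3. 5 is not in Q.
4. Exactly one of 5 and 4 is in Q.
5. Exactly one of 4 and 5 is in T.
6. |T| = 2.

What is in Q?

Q = {4}

From (3): 5 ∉ Q.
(1): 2 matches 5: 2 ∉ Q.
(4) (exactly one): 4 ∈ Q.
Suppose 1 ∈ Q: no assignment then satisfies all the clues, so 1 ∉ Q.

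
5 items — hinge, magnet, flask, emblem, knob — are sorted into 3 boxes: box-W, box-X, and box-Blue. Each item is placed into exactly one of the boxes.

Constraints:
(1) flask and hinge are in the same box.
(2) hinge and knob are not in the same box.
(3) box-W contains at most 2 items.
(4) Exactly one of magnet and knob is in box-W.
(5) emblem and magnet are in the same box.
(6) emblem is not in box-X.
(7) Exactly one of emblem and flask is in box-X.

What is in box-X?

box-X = {flask, hinge}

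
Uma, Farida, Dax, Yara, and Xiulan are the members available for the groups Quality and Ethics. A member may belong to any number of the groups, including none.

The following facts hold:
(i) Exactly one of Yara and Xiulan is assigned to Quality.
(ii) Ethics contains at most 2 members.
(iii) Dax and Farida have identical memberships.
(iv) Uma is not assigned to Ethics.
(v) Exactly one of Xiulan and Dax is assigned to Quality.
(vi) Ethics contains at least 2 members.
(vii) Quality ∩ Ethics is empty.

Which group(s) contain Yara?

Yara: none

From (iv): Uma ∉ Ethics.
Suppose Yara ∈ Quality: no assignment then satisfies all the clues, so Yara ∉ Quality.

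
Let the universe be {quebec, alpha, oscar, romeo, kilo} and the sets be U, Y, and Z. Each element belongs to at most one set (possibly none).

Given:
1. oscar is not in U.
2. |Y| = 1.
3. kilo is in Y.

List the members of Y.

Y = {kilo}

From (1): oscar ∉ U.
From (3): kilo ∈ Y.
(2): Y already has 1, so the rest are out.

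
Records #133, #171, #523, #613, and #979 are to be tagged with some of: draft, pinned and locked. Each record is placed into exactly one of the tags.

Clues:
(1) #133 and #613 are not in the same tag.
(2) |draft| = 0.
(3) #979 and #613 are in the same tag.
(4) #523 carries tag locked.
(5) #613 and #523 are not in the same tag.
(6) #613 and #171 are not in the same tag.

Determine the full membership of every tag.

From (4): #523 ∈ locked.
(2): draft already has 0, so the rest are out.
(5): #613 ∉ locked.
Only one tag left: #613 ∈ pinned.
(1): #133 ∉ pinned.
(3): #979 matches #613: #979 ∈ pinned.
(6): #171 ∉ pinned.
Only one tag left: #133 ∈ locked.
Only one tag left: #171 ∈ locked.

draft = {}; pinned = {#613, #979}; locked = {#133, #171, #523}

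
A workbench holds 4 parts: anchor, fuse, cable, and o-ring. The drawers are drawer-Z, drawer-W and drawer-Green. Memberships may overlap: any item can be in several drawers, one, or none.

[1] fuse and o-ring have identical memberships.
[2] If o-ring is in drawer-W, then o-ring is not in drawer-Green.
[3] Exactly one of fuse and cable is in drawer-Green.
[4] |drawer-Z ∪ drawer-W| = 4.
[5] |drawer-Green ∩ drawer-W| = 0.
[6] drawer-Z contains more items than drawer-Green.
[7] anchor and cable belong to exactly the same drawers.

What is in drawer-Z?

drawer-Z = {anchor, cable, fuse, o-ring}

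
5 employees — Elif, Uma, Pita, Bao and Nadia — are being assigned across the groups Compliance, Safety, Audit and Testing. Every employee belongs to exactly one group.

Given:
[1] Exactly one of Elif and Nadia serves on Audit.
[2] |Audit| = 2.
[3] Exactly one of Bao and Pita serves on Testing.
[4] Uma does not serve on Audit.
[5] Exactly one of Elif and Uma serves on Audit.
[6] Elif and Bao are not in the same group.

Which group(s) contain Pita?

From (4): Uma ∉ Audit.
(5) (exactly one): Elif ∈ Audit.
(6): Bao ∉ Audit.
(1) (exactly one): Nadia ∉ Audit.
(2): only 2 candidates remain for Audit, so all are in.
(3) (exactly one): Bao ∈ Testing.

Pita: Audit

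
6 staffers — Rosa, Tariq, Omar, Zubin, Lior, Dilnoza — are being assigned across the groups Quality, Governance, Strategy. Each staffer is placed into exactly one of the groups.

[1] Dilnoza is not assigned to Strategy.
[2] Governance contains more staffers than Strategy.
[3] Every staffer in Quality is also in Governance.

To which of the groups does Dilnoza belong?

Dilnoza: Governance

From (1): Dilnoza ∉ Strategy.
Suppose Dilnoza ∈ Quality: no assignment then satisfies all the clues, so Dilnoza ∉ Quality.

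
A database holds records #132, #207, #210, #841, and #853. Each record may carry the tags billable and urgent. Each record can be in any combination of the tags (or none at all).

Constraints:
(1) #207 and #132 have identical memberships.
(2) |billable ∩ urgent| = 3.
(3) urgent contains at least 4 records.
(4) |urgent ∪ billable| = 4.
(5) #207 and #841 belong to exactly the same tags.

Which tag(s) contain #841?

#841: billable, urgent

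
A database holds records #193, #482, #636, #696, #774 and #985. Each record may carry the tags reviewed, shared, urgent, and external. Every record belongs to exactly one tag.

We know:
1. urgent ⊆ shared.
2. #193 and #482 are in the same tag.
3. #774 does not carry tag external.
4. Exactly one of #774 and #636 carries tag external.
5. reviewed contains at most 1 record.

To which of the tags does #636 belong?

#636: external

From (3): #774 ∉ external.
(4) (exactly one): #636 ∈ external.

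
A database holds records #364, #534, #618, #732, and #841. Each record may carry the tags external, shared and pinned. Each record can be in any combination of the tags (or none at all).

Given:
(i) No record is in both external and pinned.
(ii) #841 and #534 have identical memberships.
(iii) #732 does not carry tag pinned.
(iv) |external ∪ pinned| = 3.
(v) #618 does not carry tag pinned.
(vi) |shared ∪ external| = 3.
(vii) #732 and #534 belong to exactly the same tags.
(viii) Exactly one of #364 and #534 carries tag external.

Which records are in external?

external = {#534, #732, #841}

From (iii): #732 ∉ pinned.
From (v): #618 ∉ pinned.
(vii): #534 matches #732: #534 ∉ pinned.
(ii): #841 matches #534: #841 ∉ pinned.
Suppose #364 ∈ external: no assignment then satisfies all the clues, so #364 ∉ external.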